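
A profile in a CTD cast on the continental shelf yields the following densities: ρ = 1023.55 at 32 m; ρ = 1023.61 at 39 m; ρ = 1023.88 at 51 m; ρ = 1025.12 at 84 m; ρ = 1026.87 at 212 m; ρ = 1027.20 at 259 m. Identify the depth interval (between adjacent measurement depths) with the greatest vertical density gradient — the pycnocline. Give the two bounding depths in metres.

Compute the density gradient over each adjacent pair:
  32–39 m: Δρ/Δz = 0.06/7 = 8.6 × 10⁻³ kg m⁻⁴
  39–51 m: Δρ/Δz = 0.27/12 = 0.023 kg m⁻⁴
  51–84 m: Δρ/Δz = 1.24/33 = 0.038 kg m⁻⁴
  84–212 m: Δρ/Δz = 1.75/128 = 0.014 kg m⁻⁴
  212–259 m: Δρ/Δz = 0.33/47 = 7.0 × 10⁻³ kg m⁻⁴
The largest gradient is in the 51–84 m interval — the pycnocline.

51–84 m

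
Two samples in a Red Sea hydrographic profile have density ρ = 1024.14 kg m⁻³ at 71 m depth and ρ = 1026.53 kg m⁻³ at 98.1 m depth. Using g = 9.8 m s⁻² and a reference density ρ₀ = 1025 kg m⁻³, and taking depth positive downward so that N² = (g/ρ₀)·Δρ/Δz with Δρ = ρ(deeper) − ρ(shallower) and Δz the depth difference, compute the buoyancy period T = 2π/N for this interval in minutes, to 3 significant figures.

3.61 min

Δρ = 1026.53 − 1024.14 = 2.39 kg m⁻³ over Δz = 98.1 − 71 = 27.1 m.
N² = (9.8/1025) × (2.39/27.1) = 8.4320 × 10⁻⁴ s⁻².
N = √(8.4320 × 10⁻⁴) = 0.029038 rad s⁻¹, so T = 2π/N = 216.38 s = 3.6063 min ≈ 3.61 min.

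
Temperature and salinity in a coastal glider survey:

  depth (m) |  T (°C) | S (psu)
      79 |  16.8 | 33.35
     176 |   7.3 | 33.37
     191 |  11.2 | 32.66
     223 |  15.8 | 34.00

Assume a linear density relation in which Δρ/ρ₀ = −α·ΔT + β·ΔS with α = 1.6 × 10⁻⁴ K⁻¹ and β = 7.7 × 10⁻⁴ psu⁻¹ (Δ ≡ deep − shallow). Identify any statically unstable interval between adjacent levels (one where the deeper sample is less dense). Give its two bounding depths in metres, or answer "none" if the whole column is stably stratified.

Evaluate Δρ/ρ₀ = −αΔT + βΔS across each adjacent pair:
  79–176 m: −αΔT+βΔS = −(1.6 × 10⁻⁴)(-9.5)+(7.7 × 10⁻⁴)(+0.02) = 1.5 × 10⁻³ → stable
  176–191 m: −αΔT+βΔS = −(1.6 × 10⁻⁴)(+3.9)+(7.7 × 10⁻⁴)(-0.71) = -1.2 × 10⁻³ → UNSTABLE
  191–223 m: −αΔT+βΔS = −(1.6 × 10⁻⁴)(+4.6)+(7.7 × 10⁻⁴)(+1.34) = 3.0 × 10⁻⁴ → stable
The 176–191 m interval has Δρ < 0: lighter water underlies denser water.

176–191 m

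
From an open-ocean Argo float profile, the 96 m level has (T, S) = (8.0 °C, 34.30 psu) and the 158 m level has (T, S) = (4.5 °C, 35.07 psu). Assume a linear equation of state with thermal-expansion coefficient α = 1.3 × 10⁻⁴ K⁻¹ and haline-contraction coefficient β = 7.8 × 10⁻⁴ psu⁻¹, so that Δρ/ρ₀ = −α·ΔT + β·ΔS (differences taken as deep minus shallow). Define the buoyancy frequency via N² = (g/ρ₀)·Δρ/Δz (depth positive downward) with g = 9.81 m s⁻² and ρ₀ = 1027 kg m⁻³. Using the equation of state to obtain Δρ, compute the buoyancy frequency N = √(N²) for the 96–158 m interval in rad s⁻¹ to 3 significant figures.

ΔT = -3.5 K, ΔS = +0.77 psu (deep − shallow).
Δρ/ρ₀ = −αΔT + βΔS = 4.55 × 10⁻⁴ + 6.006 × 10⁻⁴ = 1.0556 × 10⁻³, so Δρ ≈ 1.084 kg m⁻³.
N² = (g/ρ₀)·Δρ/Δz = g·(Δρ/ρ₀)/Δz = 9.81 × 1.0556 × 10⁻³ / 62 = 1.6702 × 10⁻⁴ s⁻².
N = √(1.6702 × 10⁻⁴) = 0.012924 rad s⁻¹ ≈ 0.0129 rad s⁻¹.

0.0129 rad s⁻¹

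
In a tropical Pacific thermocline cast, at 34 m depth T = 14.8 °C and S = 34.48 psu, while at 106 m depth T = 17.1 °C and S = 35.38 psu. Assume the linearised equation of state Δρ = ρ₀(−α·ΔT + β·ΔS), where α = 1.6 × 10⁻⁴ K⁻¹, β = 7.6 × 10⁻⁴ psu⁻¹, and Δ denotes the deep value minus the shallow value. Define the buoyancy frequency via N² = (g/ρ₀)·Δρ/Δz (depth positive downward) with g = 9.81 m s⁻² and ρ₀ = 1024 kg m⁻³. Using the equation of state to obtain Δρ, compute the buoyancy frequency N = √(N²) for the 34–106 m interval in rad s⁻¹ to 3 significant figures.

6.56 × 10⁻³ rad s⁻¹

ΔT = +2.3 K, ΔS = +0.90 psu (deep − shallow).
Δρ/ρ₀ = −αΔT + βΔS = -3.68 × 10⁻⁴ + 6.84 × 10⁻⁴ = 3.16 × 10⁻⁴, so Δρ ≈ 0.3236 kg m⁻³.
N² = (g/ρ₀)·Δρ/Δz = g·(Δρ/ρ₀)/Δz = 9.81 × 3.16 × 10⁻⁴ / 72 = 4.3055 × 10⁻⁵ s⁻².
N = √(4.3055 × 10⁻⁵) = 6.5616 × 10⁻³ rad s⁻¹ ≈ 6.56 × 10⁻³ rad s⁻¹.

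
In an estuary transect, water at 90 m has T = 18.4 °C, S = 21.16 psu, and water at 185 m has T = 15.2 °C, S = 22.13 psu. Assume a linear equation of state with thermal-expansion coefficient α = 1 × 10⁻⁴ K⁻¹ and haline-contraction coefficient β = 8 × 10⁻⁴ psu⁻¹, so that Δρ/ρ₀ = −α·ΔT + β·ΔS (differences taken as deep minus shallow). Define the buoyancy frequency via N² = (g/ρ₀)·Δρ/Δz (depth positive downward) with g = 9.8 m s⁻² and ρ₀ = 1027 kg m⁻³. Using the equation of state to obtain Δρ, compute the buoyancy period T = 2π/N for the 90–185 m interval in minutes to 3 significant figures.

9.85 min

ΔT = -3.2 K, ΔS = +0.97 psu (deep − shallow).
Δρ/ρ₀ = −αΔT + βΔS = 3.20 × 10⁻⁴ + 7.76 × 10⁻⁴ = 1.096 × 10⁻³, so Δρ ≈ 1.126 kg m⁻³.
N² = (g/ρ₀)·Δρ/Δz = g·(Δρ/ρ₀)/Δz = 9.8 × 1.096 × 10⁻³ / 95 = 1.1306 × 10⁻⁴ s⁻².
N = √(1.1306 × 10⁻⁴) = 0.010633 rad s⁻¹ → T = 2π/N = 590.91 s = 9.8485 min ≈ 9.85 min.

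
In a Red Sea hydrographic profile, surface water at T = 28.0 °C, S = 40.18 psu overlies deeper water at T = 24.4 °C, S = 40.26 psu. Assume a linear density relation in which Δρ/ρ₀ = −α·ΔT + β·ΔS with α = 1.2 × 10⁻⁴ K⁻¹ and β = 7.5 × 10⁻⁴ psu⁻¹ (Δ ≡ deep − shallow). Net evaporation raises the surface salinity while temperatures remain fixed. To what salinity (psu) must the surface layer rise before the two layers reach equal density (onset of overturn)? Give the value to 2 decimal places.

Neutral buoyancy requires −α(T_deep − T_surf) + β(S_deep − S_surf′) = 0.
S_surf′ = S_deep − (α/β)·ΔT = 40.26 − (1.2 × 10⁻⁴/7.5 × 10⁻⁴)·(-3.6) = 40.8360 psu.
Increase required: 40.8360 − 40.18 = 0.6560 psu.

40.84 psu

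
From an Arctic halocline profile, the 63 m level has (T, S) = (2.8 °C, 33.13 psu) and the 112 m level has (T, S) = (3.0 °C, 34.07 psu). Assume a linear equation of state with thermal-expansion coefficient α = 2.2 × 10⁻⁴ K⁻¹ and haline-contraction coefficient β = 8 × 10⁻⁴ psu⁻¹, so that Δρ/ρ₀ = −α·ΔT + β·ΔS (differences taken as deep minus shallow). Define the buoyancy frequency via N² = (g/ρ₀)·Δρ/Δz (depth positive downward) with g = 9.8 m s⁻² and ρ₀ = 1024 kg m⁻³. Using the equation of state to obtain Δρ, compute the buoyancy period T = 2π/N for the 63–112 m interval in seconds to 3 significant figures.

ΔT = +0.2 K, ΔS = +0.94 psu (deep − shallow).
Δρ/ρ₀ = −αΔT + βΔS = -4.40 × 10⁻⁵ + 7.52 × 10⁻⁴ = 7.08 × 10⁻⁴, so Δρ ≈ 0.7250 kg m⁻³.
N² = (g/ρ₀)·Δρ/Δz = g·(Δρ/ρ₀)/Δz = 9.8 × 7.08 × 10⁻⁴ / 49 = 1.4160 × 10⁻⁴ s⁻².
N = √(1.4160 × 10⁻⁴) = 0.011900 rad s⁻¹ → T = 2π/N = 528.00 s ≈ 528 s.

528 s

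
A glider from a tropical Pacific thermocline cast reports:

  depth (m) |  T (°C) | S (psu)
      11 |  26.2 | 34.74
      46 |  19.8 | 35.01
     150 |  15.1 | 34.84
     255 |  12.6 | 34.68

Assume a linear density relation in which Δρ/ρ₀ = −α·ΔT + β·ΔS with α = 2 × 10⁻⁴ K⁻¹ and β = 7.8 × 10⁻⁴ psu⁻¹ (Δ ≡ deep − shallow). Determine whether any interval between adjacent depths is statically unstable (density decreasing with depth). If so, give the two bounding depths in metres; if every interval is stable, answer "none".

Evaluate Δρ/ρ₀ = −αΔT + βΔS across each adjacent pair:
  11–46 m: −αΔT+βΔS = −(2 × 10⁻⁴)(-6.4)+(7.8 × 10⁻⁴)(+0.27) = 1.5 × 10⁻³ → stable
  46–150 m: −αΔT+βΔS = −(2 × 10⁻⁴)(-4.7)+(7.8 × 10⁻⁴)(-0.17) = 8.1 × 10⁻⁴ → stable
  150–255 m: −αΔT+βΔS = −(2 × 10⁻⁴)(-2.5)+(7.8 × 10⁻⁴)(-0.16) = 3.8 × 10⁻⁴ → stable
Every interval has Δρ > 0: the column is stably stratified throughout.

none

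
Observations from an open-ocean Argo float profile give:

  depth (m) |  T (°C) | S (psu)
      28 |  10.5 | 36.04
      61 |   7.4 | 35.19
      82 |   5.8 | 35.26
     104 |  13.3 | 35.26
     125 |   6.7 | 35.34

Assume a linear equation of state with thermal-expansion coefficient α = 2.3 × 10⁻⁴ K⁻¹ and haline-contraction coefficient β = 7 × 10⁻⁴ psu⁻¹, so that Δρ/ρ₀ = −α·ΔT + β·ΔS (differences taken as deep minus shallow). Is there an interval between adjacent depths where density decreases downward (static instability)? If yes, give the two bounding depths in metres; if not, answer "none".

82–104 m

Evaluate Δρ/ρ₀ = −αΔT + βΔS across each adjacent pair:
  28–61 m: −αΔT+βΔS = −(2.3 × 10⁻⁴)(-3.1)+(7 × 10⁻⁴)(-0.85) = 1.2 × 10⁻⁴ → stable
  61–82 m: −αΔT+βΔS = −(2.3 × 10⁻⁴)(-1.6)+(7 × 10⁻⁴)(+0.07) = 4.2 × 10⁻⁴ → stable
  82–104 m: −αΔT+βΔS = −(2.3 × 10⁻⁴)(+7.5)+(7 × 10⁻⁴)(+0.00) = -1.7 × 10⁻³ → UNSTABLE
  104–125 m: −αΔT+βΔS = −(2.3 × 10⁻⁴)(-6.6)+(7 × 10⁻⁴)(+0.08) = 1.6 × 10⁻³ → stable
The 82–104 m interval has Δρ < 0: lighter water underlies denser water.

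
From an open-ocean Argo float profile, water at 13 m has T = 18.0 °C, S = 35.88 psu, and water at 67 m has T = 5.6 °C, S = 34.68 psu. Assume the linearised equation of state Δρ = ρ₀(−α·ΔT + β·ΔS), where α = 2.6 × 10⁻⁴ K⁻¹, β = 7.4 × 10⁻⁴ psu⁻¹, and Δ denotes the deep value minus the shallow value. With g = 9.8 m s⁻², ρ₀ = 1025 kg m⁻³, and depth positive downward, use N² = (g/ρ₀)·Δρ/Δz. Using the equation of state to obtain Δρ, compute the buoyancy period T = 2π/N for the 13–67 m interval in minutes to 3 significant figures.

5.09 min

ΔT = -12.4 K, ΔS = -1.20 psu (deep − shallow).
Δρ/ρ₀ = −αΔT + βΔS = 3.224 × 10⁻³ − 8.88 × 10⁻⁴ = 2.336 × 10⁻³, so Δρ ≈ 2.394 kg m⁻³.
N² = (g/ρ₀)·Δρ/Δz = g·(Δρ/ρ₀)/Δz = 9.8 × 2.336 × 10⁻³ / 54 = 4.2394 × 10⁻⁴ s⁻².
N = √(4.2394 × 10⁻⁴) = 0.020590 rad s⁻¹ → T = 2π/N = 305.16 s = 5.0860 min ≈ 5.09 min.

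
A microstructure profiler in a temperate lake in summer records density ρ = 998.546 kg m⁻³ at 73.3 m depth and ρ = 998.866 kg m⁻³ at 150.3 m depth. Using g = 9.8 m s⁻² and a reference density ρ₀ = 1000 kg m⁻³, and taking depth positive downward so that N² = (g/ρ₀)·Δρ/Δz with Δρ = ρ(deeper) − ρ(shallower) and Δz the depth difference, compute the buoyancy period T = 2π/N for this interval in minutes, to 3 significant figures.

16.4 min

Δρ = 998.866 − 998.546 = 0.320 kg m⁻³ over Δz = 150.3 − 73.3 = 77 m.
N² = (9.8/1000) × (0.320/77) = 4.0727 × 10⁻⁵ s⁻².
N = √(4.0727 × 10⁻⁵) = 6.3818 × 10⁻³ rad s⁻¹, so T = 2π/N = 984.55 s = 16.409 min ≈ 16.4 min.
Since Δρ > 0 the layer is stably stratified.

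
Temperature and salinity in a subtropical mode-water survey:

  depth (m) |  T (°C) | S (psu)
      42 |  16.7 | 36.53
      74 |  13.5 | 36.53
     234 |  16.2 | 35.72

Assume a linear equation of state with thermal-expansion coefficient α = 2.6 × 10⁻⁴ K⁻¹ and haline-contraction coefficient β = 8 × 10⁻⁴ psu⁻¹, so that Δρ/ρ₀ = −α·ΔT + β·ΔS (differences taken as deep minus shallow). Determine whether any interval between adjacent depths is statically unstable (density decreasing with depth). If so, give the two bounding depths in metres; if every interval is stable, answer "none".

74–234 m

Evaluate Δρ/ρ₀ = −αΔT + βΔS across each adjacent pair:
  42–74 m: −αΔT+βΔS = −(2.6 × 10⁻⁴)(-3.2)+(8 × 10⁻⁴)(+0.00) = 8.3 × 10⁻⁴ → stable
  74–234 m: −αΔT+βΔS = −(2.6 × 10⁻⁴)(+2.7)+(8 × 10⁻⁴)(-0.81) = -1.4 × 10⁻³ → UNSTABLE
The 74–234 m interval has Δρ < 0: lighter water underlies denser water.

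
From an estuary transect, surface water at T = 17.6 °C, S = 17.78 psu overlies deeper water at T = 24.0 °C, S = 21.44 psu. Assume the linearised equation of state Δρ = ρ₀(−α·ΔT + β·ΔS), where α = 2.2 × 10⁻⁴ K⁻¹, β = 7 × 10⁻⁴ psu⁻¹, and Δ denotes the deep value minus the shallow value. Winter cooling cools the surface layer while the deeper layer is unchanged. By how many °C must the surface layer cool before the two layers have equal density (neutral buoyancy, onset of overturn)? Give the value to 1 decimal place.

Neutral buoyancy requires Δρ = 0, i.e. −α(T_deep − T_surf′) + β(S_deep − S_surf) = 0.
T_surf′ = T_deep − (β/α)·ΔS = 24.0 − (7 × 10⁻⁴/2.2 × 10⁻⁴)·(+3.66) = 12.355 °C.
Cooling required: 17.6 − (12.355) = 5.245 °C.

5.2 °C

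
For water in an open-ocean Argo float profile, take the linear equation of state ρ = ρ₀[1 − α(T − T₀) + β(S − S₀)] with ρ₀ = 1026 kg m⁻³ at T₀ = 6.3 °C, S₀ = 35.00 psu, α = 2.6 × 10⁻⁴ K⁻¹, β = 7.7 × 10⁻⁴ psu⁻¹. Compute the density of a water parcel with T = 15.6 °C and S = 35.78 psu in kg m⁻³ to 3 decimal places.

T − T₀ = +9.3 K, S − S₀ = +0.78 psu.
Bracket = 1 − α·(+9.3) + β·(+0.78) = 1 + (-1.8174 × 10⁻³) = 0.9981826.
ρ = 1026 × 0.9981826 = 1024.135 kg m⁻³.

1024.135 kg m⁻³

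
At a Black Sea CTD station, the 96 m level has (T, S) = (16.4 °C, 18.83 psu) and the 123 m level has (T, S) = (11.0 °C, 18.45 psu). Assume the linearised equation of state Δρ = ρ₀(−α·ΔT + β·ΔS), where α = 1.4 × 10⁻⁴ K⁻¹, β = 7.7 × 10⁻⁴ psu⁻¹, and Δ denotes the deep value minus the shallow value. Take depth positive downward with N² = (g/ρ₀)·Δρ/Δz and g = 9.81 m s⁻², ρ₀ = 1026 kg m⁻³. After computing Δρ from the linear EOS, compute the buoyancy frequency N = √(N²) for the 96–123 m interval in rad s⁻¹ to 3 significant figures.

0.0130 rad s⁻¹

ΔT = -5.4 K, ΔS = -0.38 psu (deep − shallow).
Δρ/ρ₀ = −αΔT + βΔS = 7.56 × 10⁻⁴ − 2.926 × 10⁻⁴ = 4.634 × 10⁻⁴, so Δρ ≈ 0.4754 kg m⁻³.
N² = (g/ρ₀)·Δρ/Δz = g·(Δρ/ρ₀)/Δz = 9.81 × 4.634 × 10⁻⁴ / 27 = 1.6837 × 10⁻⁴ s⁻².
N = √(1.6837 × 10⁻⁴) = 0.012976 rad s⁻¹ ≈ 0.0130 rad s⁻¹.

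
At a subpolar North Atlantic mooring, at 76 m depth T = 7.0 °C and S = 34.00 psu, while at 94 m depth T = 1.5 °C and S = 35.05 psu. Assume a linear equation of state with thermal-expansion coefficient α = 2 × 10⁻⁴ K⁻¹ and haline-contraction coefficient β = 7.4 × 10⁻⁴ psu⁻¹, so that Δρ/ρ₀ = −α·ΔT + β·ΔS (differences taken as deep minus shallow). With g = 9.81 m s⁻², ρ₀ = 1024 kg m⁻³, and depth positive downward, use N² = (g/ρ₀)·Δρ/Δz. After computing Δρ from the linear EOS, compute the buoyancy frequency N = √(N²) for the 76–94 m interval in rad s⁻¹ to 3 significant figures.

0.0320 rad s⁻¹

ΔT = -5.5 K, ΔS = +1.05 psu (deep − shallow).
Δρ/ρ₀ = −αΔT + βΔS = 1.10 × 10⁻³ + 7.77 × 10⁻⁴ = 1.877 × 10⁻³, so Δρ ≈ 1.922 kg m⁻³.
N² = (g/ρ₀)·Δρ/Δz = g·(Δρ/ρ₀)/Δz = 9.81 × 1.877 × 10⁻³ / 18 = 1.0230 × 10⁻³ s⁻².
N = √(1.0230 × 10⁻³) = 0.031984 rad s⁻¹ ≈ 0.0320 rad s⁻¹.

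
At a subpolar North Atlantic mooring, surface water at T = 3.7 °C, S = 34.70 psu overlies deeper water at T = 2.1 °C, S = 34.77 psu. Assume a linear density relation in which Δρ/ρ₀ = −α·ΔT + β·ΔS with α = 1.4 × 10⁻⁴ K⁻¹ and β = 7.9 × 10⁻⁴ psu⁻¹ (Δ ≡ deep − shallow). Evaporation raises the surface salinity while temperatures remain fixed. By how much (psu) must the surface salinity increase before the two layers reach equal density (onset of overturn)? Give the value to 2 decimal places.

0.35 psu

Neutral buoyancy requires −α(T_deep − T_surf) + β(S_deep − S_surf′) = 0.
S_surf′ = S_deep − (α/β)·ΔT = 34.77 − (1.4 × 10⁻⁴/7.9 × 10⁻⁴)·(-1.6) = 35.0535 psu.
Increase required: 35.0535 − 34.70 = 0.3535 psu.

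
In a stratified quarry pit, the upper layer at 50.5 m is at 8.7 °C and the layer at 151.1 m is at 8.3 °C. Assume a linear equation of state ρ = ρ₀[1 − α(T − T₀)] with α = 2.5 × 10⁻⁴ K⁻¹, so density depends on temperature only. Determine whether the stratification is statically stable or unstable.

stable

ΔT = 8.3 − 8.7 = -0.4 K, so Δρ/ρ₀ = −αΔT = 1.00 × 10⁻⁴.
Δρ/ρ₀ > 0, so Δρ > 0: deeper water is denser → statically stable.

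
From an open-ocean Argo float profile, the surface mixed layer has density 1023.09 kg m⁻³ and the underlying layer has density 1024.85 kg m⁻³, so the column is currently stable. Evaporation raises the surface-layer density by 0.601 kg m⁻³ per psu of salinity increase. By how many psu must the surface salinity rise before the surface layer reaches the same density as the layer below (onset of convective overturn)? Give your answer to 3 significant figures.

Density deficit of the surface layer: 1024.85 − 1023.09 = 1.76 kg m⁻³.
Required change = 1.76 / 0.601 = 2.93 psu.

2.93 psu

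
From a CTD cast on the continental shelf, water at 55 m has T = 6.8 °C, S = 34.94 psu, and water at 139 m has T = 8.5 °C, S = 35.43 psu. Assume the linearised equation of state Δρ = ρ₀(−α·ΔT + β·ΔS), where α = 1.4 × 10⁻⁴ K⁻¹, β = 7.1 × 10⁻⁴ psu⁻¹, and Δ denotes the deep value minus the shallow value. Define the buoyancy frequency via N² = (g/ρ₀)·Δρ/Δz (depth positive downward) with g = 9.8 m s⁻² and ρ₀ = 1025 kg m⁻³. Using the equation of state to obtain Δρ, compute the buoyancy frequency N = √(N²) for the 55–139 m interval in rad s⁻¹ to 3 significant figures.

3.58 × 10⁻³ rad s⁻¹

ΔT = +1.7 K, ΔS = +0.49 psu (deep − shallow).
Δρ/ρ₀ = −αΔT + βΔS = -2.38 × 10⁻⁴ + 3.479 × 10⁻⁴ = 1.099 × 10⁻⁴, so Δρ ≈ 0.1126 kg m⁻³.
N² = (g/ρ₀)·Δρ/Δz = g·(Δρ/ρ₀)/Δz = 9.8 × 1.099 × 10⁻⁴ / 84 = 1.2822 × 10⁻⁵ s⁻².
N = √(1.2822 × 10⁻⁵) = 3.5808 × 10⁻³ rad s⁻¹ ≈ 3.58 × 10⁻³ rad s⁻¹.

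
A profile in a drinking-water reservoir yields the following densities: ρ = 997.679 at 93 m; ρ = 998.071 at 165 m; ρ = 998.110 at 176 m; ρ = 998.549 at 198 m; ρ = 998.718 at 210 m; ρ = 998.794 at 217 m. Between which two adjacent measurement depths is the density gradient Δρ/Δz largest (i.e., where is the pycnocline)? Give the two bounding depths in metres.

176–198 m

Compute the density gradient over each adjacent pair:
  93–165 m: Δρ/Δz = 0.392/72 = 5.4 × 10⁻³ kg m⁻⁴
  165–176 m: Δρ/Δz = 0.039/11 = 3.5 × 10⁻³ kg m⁻⁴
  176–198 m: Δρ/Δz = 0.439/22 = 0.020 kg m⁻⁴
  198–210 m: Δρ/Δz = 0.169/12 = 0.014 kg m⁻⁴
  210–217 m: Δρ/Δz = 0.076/7 = 0.011 kg m⁻⁴
The largest gradient is in the 176–198 m interval — the pycnocline.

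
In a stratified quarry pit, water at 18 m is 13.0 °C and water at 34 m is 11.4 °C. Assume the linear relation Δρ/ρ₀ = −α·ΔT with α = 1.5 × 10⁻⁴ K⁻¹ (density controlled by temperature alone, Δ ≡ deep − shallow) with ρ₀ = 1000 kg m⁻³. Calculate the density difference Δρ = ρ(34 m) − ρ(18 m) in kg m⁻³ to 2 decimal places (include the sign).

+0.24 kg m⁻³

ΔT = -1.6 K, Δρ/ρ₀ = −αΔT = 2.40 × 10⁻⁴.
Δρ = 1000 × (2.40 × 10⁻⁴) = +0.24 kg m⁻³.
Positive Δρ: denser below, stable.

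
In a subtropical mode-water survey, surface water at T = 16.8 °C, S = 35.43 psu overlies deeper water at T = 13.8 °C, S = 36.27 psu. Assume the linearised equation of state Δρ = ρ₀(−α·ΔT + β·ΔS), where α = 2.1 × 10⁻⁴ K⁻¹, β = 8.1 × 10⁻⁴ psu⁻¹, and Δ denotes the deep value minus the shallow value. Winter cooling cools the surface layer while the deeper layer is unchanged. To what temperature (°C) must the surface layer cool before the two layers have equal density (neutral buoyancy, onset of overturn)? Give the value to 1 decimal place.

Neutral buoyancy requires Δρ = 0, i.e. −α(T_deep − T_surf′) + β(S_deep − S_surf) = 0.
T_surf′ = T_deep − (β/α)·ΔS = 13.8 − (8.1 × 10⁻⁴/2.1 × 10⁻⁴)·(+0.84) = 10.560 °C.
Cooling required: 16.8 − (10.560) = 6.240 °C.

10.6 °C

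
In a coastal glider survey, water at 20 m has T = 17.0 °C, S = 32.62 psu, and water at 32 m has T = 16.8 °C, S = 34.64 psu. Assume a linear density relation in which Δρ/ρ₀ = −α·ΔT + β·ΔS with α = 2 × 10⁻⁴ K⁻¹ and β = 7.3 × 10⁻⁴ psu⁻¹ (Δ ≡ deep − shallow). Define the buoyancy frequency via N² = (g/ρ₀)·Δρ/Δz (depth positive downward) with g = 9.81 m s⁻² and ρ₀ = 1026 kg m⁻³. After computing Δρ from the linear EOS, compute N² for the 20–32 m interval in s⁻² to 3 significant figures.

1.24 × 10⁻³ s⁻²

ΔT = -0.2 K, ΔS = +2.02 psu (deep − shallow).
Δρ/ρ₀ = −αΔT + βΔS = 4.00 × 10⁻⁵ + 1.4746 × 10⁻³ = 1.5146 × 10⁻³, so Δρ ≈ 1.554 kg m⁻³.
N² = (g/ρ₀)·Δρ/Δz = g·(Δρ/ρ₀)/Δz = 9.81 × 1.5146 × 10⁻³ / 12 = 1.2382 × 10⁻³ s⁻² ≈ 1.24 × 10⁻³ s⁻².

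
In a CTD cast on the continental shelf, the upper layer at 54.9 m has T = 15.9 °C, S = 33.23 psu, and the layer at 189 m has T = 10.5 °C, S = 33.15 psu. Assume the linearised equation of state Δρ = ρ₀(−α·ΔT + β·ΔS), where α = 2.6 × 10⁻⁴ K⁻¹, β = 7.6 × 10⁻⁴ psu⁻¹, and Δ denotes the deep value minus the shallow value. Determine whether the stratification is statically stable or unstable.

stable

ΔT = 10.5 − 15.9 = -5.4 K and ΔS = 33.15 − 33.23 = -0.08 psu (deep − shallow).
−αΔT = 1.404 × 10⁻³; βΔS = -6.08 × 10⁻⁵; sum Δρ/ρ₀ = 1.3432 × 10⁻³.
Δρ/ρ₀ > 0, so Δρ > 0: deeper water is denser → statically stable.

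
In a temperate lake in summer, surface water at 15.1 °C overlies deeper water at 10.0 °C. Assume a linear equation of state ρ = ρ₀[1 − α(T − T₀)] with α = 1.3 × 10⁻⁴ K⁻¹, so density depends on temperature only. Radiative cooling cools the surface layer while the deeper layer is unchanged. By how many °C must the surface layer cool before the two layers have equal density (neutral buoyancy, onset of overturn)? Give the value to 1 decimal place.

5.1 °C

With temperature the only control, equal density requires T_surf′ = T_deep.
T_surf′ = 10.0 °C.
Cooling required: 15.1 − 10.0 = 5.1 °C.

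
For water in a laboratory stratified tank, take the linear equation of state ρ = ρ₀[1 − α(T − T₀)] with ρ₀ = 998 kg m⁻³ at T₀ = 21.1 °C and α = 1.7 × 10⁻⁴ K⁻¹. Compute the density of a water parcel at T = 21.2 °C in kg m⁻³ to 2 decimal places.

T − T₀ = +0.1 K.
Bracket = 1 − α·(+0.1) = 1 + (-1.70 × 10⁻⁵) = 0.9999830.
ρ = 998 × 0.9999830 = 997.98 kg m⁻³.

997.98 kg m⁻³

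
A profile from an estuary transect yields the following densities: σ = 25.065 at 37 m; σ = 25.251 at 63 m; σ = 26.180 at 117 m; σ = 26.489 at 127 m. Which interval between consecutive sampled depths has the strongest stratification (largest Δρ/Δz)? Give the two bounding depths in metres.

117–127 m

Compute the density gradient over each adjacent pair:
  37–63 m: Δρ/Δz = 0.186/26 = 7.2 × 10⁻³ kg m⁻⁴
  63–117 m: Δρ/Δz = 0.929/54 = 0.017 kg m⁻⁴
  117–127 m: Δρ/Δz = 0.309/10 = 0.031 kg m⁻⁴
The largest gradient is in the 117–127 m interval — the pycnocline.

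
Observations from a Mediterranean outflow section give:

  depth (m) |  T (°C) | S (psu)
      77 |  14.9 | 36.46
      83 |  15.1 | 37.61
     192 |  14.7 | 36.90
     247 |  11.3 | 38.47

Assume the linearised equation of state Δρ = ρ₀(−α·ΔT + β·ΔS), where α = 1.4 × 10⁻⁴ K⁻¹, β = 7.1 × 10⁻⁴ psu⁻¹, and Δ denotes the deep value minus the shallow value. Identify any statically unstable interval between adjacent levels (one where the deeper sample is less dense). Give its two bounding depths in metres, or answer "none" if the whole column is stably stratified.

83–192 m

Evaluate Δρ/ρ₀ = −αΔT + βΔS across each adjacent pair:
  77–83 m: −αΔT+βΔS = −(1.4 × 10⁻⁴)(+0.2)+(7.1 × 10⁻⁴)(+1.15) = 7.9 × 10⁻⁴ → stable
  83–192 m: −αΔT+βΔS = −(1.4 × 10⁻⁴)(-0.4)+(7.1 × 10⁻⁴)(-0.71) = -4.5 × 10⁻⁴ → UNSTABLE
  192–247 m: −αΔT+βΔS = −(1.4 × 10⁻⁴)(-3.4)+(7.1 × 10⁻⁴)(+1.57) = 1.6 × 10⁻³ → stable
The 83–192 m interval has Δρ < 0: lighter water underlies denser water.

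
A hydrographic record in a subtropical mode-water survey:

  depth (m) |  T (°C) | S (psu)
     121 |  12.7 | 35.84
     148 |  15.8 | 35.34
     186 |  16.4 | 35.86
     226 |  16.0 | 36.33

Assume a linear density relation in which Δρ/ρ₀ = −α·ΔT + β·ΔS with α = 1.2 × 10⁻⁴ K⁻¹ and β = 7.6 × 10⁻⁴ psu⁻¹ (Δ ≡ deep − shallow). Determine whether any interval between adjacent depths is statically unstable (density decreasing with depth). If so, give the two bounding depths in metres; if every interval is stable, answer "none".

121–148 m

Evaluate Δρ/ρ₀ = −αΔT + βΔS across each adjacent pair:
  121–148 m: −αΔT+βΔS = −(1.2 × 10⁻⁴)(+3.1)+(7.6 × 10⁻⁴)(-0.50) = -7.5 × 10⁻⁴ → UNSTABLE
  148–186 m: −αΔT+βΔS = −(1.2 × 10⁻⁴)(+0.6)+(7.6 × 10⁻⁴)(+0.52) = 3.2 × 10⁻⁴ → stable
  186–226 m: −αΔT+βΔS = −(1.2 × 10⁻⁴)(-0.4)+(7.6 × 10⁻⁴)(+0.47) = 4.1 × 10⁻⁴ → stable
The 121–148 m interval has Δρ < 0: lighter water underlies denser water.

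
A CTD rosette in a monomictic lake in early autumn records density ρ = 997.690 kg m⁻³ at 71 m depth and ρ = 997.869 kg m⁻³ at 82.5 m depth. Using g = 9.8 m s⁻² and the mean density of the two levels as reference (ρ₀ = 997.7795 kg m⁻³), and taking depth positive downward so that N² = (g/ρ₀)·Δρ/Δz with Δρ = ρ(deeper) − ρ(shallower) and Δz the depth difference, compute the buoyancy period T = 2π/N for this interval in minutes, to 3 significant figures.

8.47 min

Δρ = 997.869 − 997.690 = 0.179 kg m⁻³ over Δz = 82.5 − 71 = 11.5 m.
N² = (9.8/997.7795) × (0.179/11.5) = 1.5288 × 10⁻⁴ s⁻².
N = √(1.5288 × 10⁻⁴) = 0.012364 rad s⁻¹, so T = 2π/N = 508.18 s = 8.4697 min ≈ 8.47 min.
Since Δρ > 0 the layer is stably stratified.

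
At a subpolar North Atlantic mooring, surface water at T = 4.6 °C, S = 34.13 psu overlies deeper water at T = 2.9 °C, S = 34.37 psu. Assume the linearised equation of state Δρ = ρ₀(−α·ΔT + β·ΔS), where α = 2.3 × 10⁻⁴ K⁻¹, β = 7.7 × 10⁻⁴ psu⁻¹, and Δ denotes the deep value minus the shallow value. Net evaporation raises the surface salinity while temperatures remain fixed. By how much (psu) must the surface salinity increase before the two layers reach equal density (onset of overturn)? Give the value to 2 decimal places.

Neutral buoyancy requires −α(T_deep − T_surf) + β(S_deep − S_surf′) = 0.
S_surf′ = S_deep − (α/β)·ΔT = 34.37 − (2.3 × 10⁻⁴/7.7 × 10⁻⁴)·(-1.7) = 34.8778 psu.
Increase required: 34.8778 − 34.13 = 0.7478 psu.

0.75 psu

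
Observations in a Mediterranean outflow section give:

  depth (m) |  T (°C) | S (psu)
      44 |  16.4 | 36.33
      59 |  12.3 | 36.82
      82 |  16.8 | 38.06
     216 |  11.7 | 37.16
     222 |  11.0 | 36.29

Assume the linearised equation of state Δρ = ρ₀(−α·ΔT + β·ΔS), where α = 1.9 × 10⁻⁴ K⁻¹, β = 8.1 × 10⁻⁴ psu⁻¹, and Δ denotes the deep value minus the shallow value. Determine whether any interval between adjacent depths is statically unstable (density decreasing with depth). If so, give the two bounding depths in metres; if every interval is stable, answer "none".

Evaluate Δρ/ρ₀ = −αΔT + βΔS across each adjacent pair:
  44–59 m: −αΔT+βΔS = −(1.9 × 10⁻⁴)(-4.1)+(8.1 × 10⁻⁴)(+0.49) = 1.2 × 10⁻³ → stable
  59–82 m: −αΔT+βΔS = −(1.9 × 10⁻⁴)(+4.5)+(8.1 × 10⁻⁴)(+1.24) = 1.5 × 10⁻⁴ → stable
  82–216 m: −αΔT+βΔS = −(1.9 × 10⁻⁴)(-5.1)+(8.1 × 10⁻⁴)(-0.90) = 2.4 × 10⁻⁴ → stable
  216–222 m: −αΔT+βΔS = −(1.9 × 10⁻⁴)(-0.7)+(8.1 × 10⁻⁴)(-0.87) = -5.7 × 10⁻⁴ → UNSTABLE
The 216–222 m interval has Δρ < 0: lighter water underlies denser water.

216–222 m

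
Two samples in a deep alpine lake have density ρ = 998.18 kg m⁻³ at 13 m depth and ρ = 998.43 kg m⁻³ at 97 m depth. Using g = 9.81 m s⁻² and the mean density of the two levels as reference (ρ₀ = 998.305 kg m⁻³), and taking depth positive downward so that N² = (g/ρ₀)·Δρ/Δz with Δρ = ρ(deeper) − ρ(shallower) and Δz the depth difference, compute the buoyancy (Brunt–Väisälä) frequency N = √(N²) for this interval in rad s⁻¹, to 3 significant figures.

Δρ = 998.43 − 998.18 = 0.25 kg m⁻³ over Δz = 97 − 13 = 84 m.
N² = (9.81/998.305) × (0.25/84) = 2.9246 × 10⁻⁵ s⁻².
N = √(2.9246 × 10⁻⁵) = 5.4080 × 10⁻³ rad s⁻¹ ≈ 5.41 × 10⁻³ rad s⁻¹.

5.41 × 10⁻³ rad s⁻¹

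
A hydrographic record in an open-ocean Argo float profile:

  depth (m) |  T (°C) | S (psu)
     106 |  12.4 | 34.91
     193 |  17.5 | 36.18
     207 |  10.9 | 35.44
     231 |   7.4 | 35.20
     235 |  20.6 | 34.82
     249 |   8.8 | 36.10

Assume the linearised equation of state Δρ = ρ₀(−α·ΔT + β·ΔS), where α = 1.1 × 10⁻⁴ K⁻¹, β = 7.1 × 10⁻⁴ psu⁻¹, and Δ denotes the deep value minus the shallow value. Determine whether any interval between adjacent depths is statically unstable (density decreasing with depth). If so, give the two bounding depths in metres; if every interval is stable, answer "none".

231–235 m

Evaluate Δρ/ρ₀ = −αΔT + βΔS across each adjacent pair:
  106–193 m: −αΔT+βΔS = −(1.1 × 10⁻⁴)(+5.1)+(7.1 × 10⁻⁴)(+1.27) = 3.4 × 10⁻⁴ → stable
  193–207 m: −αΔT+βΔS = −(1.1 × 10⁻⁴)(-6.6)+(7.1 × 10⁻⁴)(-0.74) = 2.0 × 10⁻⁴ → stable
  207–231 m: −αΔT+βΔS = −(1.1 × 10⁻⁴)(-3.5)+(7.1 × 10⁻⁴)(-0.24) = 2.1 × 10⁻⁴ → stable
  231–235 m: −αΔT+βΔS = −(1.1 × 10⁻⁴)(+13.2)+(7.1 × 10⁻⁴)(-0.38) = -1.7 × 10⁻³ → UNSTABLE
  235–249 m: −αΔT+βΔS = −(1.1 × 10⁻⁴)(-11.8)+(7.1 × 10⁻⁴)(+1.28) = 2.2 × 10⁻³ → stable
The 231–235 m interval has Δρ < 0: lighter water underlies denser water.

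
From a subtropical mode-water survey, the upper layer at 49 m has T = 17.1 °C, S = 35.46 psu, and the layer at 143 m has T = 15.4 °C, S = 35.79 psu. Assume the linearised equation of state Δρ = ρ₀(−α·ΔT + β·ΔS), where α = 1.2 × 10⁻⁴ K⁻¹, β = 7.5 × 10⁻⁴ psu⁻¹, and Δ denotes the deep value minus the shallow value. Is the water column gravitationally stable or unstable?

ΔT = 15.4 − 17.1 = -1.7 K and ΔS = 35.79 − 35.46 = +0.33 psu (deep − shallow).
−αΔT = 2.04 × 10⁻⁴; βΔS = 2.475 × 10⁻⁴; sum Δρ/ρ₀ = 4.515 × 10⁻⁴.
Δρ/ρ₀ > 0, so Δρ > 0: deeper water is denser → statically stable.

stable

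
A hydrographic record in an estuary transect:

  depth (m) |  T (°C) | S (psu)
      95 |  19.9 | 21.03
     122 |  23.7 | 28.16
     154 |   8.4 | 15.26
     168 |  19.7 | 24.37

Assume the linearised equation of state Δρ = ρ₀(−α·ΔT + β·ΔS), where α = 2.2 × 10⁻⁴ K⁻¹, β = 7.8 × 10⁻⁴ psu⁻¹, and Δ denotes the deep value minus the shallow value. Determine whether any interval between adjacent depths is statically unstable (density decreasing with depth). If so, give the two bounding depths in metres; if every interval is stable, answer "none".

122–154 m

Evaluate Δρ/ρ₀ = −αΔT + βΔS across each adjacent pair:
  95–122 m: −αΔT+βΔS = −(2.2 × 10⁻⁴)(+3.8)+(7.8 × 10⁻⁴)(+7.13) = 4.7 × 10⁻³ → stable
  122–154 m: −αΔT+βΔS = −(2.2 × 10⁻⁴)(-15.3)+(7.8 × 10⁻⁴)(-12.90) = -6.7 × 10⁻³ → UNSTABLE
  154–168 m: −αΔT+βΔS = −(2.2 × 10⁻⁴)(+11.3)+(7.8 × 10⁻⁴)(+9.11) = 4.6 × 10⁻³ → stable
The 122–154 m interval has Δρ < 0: lighter water underlies denser water.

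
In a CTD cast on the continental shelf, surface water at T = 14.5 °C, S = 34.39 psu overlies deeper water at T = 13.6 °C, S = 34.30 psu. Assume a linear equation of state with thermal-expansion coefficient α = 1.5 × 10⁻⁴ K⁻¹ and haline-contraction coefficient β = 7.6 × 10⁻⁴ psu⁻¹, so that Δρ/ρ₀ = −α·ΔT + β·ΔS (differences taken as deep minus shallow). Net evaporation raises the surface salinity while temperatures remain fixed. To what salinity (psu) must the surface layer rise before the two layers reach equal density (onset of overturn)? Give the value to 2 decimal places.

34.48 psu

Neutral buoyancy requires −α(T_deep − T_surf) + β(S_deep − S_surf′) = 0.
S_surf′ = S_deep − (α/β)·ΔT = 34.30 − (1.5 × 10⁻⁴/7.6 × 10⁻⁴)·(-0.9) = 34.4776 psu.
Increase required: 34.4776 − 34.39 = 0.0876 psu.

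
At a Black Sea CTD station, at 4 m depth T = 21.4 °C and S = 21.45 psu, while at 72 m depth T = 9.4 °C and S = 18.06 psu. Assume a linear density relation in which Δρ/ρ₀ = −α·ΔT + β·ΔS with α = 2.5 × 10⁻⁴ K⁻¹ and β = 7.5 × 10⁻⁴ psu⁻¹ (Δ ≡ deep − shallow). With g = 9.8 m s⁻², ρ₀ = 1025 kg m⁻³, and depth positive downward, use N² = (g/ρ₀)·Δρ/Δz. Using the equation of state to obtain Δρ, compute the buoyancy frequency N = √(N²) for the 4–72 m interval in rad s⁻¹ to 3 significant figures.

ΔT = -12.0 K, ΔS = -3.39 psu (deep − shallow).
Δρ/ρ₀ = −αΔT + βΔS = 3.00 × 10⁻³ − 2.5425 × 10⁻³ = 4.575 × 10⁻⁴, so Δρ ≈ 0.4689 kg m⁻³.
N² = (g/ρ₀)·Δρ/Δz = g·(Δρ/ρ₀)/Δz = 9.8 × 4.575 × 10⁻⁴ / 68 = 6.5934 × 10⁻⁵ s⁻².
N = √(6.5934 × 10⁻⁵) = 8.1200 × 10⁻³ rad s⁻¹ ≈ 8.12 × 10⁻³ rad s⁻¹.

8.12 × 10⁻³ rad s⁻¹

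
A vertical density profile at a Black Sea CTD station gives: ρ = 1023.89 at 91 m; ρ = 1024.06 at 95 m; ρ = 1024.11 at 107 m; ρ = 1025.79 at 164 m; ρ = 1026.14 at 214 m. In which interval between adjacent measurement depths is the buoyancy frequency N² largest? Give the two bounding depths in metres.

Compute the density gradient over each adjacent pair:
  91–95 m: Δρ/Δz = 0.17/4 = 0.043 kg m⁻⁴
  95–107 m: Δρ/Δz = 0.05/12 = 4.2 × 10⁻³ kg m⁻⁴
  107–164 m: Δρ/Δz = 1.68/57 = 0.029 kg m⁻⁴
  164–214 m: Δρ/Δz = 0.35/50 = 7.0 × 10⁻³ kg m⁻⁴
The largest gradient is in the 91–95 m interval — the pycnocline.

91–95 m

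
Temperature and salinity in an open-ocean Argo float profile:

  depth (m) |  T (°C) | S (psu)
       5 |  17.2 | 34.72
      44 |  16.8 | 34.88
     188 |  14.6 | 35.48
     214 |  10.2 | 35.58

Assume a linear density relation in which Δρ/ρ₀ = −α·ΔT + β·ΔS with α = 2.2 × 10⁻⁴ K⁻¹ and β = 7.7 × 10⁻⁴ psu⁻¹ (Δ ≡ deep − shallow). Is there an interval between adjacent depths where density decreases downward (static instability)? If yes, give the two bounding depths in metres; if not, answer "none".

Evaluate Δρ/ρ₀ = −αΔT + βΔS across each adjacent pair:
  5–44 m: −αΔT+βΔS = −(2.2 × 10⁻⁴)(-0.4)+(7.7 × 10⁻⁴)(+0.16) = 2.1 × 10⁻⁴ → stable
  44–188 m: −αΔT+βΔS = −(2.2 × 10⁻⁴)(-2.2)+(7.7 × 10⁻⁴)(+0.60) = 9.5 × 10⁻⁴ → stable
  188–214 m: −αΔT+βΔS = −(2.2 × 10⁻⁴)(-4.4)+(7.7 × 10⁻⁴)(+0.10) = 1.0 × 10⁻³ → stable
Every interval has Δρ > 0: the column is stably stratified throughout.

none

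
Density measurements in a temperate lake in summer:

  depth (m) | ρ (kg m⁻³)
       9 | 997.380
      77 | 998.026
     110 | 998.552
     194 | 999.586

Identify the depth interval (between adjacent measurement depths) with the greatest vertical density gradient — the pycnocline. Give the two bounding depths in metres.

77–110 m

Compute the density gradient over each adjacent pair:
  9–77 m: Δρ/Δz = 0.646/68 = 9.5 × 10⁻³ kg m⁻⁴
  77–110 m: Δρ/Δz = 0.526/33 = 0.016 kg m⁻⁴
  110–194 m: Δρ/Δz = 1.034/84 = 0.012 kg m⁻⁴
The largest gradient is in the 77–110 m interval — the pycnocline.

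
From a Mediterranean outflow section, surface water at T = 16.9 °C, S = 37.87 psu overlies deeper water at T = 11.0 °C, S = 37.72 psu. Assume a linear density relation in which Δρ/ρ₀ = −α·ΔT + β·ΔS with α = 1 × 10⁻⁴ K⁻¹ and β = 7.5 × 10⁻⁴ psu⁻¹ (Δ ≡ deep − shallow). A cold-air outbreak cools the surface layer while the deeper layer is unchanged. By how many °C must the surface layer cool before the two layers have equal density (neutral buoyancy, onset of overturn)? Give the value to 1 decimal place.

Neutral buoyancy requires Δρ = 0, i.e. −α(T_deep − T_surf′) + β(S_deep − S_surf) = 0.
T_surf′ = T_deep − (β/α)·ΔS = 11.0 − (7.5 × 10⁻⁴/1 × 10⁻⁴)·(-0.15) = 12.125 °C.
Cooling required: 16.9 − (12.125) = 4.775 °C.

4.8 °C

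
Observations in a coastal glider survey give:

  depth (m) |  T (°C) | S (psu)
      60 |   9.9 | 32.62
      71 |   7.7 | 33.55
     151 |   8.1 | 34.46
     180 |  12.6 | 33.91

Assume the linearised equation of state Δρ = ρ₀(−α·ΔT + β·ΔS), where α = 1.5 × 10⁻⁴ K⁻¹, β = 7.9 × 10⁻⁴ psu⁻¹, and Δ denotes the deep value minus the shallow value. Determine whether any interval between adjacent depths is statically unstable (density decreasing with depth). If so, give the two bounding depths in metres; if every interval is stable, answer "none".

Evaluate Δρ/ρ₀ = −αΔT + βΔS across each adjacent pair:
  60–71 m: −αΔT+βΔS = −(1.5 × 10⁻⁴)(-2.2)+(7.9 × 10⁻⁴)(+0.93) = 1.1 × 10⁻³ → stable
  71–151 m: −αΔT+βΔS = −(1.5 × 10⁻⁴)(+0.4)+(7.9 × 10⁻⁴)(+0.91) = 6.6 × 10⁻⁴ → stable
  151–180 m: −αΔT+βΔS = −(1.5 × 10⁻⁴)(+4.5)+(7.9 × 10⁻⁴)(-0.55) = -1.1 × 10⁻³ → UNSTABLE
The 151–180 m interval has Δρ < 0: lighter water underlies denser water.

151–180 m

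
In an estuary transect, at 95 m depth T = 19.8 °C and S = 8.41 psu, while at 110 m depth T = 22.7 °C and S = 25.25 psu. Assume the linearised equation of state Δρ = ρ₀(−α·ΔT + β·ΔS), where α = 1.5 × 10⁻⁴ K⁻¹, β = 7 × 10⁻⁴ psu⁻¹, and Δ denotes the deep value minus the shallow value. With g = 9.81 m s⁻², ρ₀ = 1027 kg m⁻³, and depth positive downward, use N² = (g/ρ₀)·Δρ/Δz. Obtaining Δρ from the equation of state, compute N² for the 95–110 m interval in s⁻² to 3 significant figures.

7.42 × 10⁻³ s⁻²

ΔT = +2.9 K, ΔS = +16.84 psu (deep − shallow).
Δρ/ρ₀ = −αΔT + βΔS = -4.35 × 10⁻⁴ + 0.011788 = 0.011353, so Δρ ≈ 11.66 kg m⁻³.
N² = (g/ρ₀)·Δρ/Δz = g·(Δρ/ρ₀)/Δz = 9.81 × 0.011353 / 15 = 7.4249 × 10⁻³ s⁻² ≈ 7.42 × 10⁻³ s⁻².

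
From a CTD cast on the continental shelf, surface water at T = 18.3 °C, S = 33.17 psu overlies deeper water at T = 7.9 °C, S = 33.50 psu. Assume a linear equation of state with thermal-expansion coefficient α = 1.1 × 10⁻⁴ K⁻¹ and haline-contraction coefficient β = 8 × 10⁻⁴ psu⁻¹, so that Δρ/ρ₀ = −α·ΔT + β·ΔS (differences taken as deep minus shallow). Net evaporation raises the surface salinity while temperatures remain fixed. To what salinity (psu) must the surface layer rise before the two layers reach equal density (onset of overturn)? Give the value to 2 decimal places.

Neutral buoyancy requires −α(T_deep − T_surf) + β(S_deep − S_surf′) = 0.
S_surf′ = S_deep − (α/β)·ΔT = 33.50 − (1.1 × 10⁻⁴/8 × 10⁻⁴)·(-10.4) = 34.9300 psu.
Increase required: 34.9300 − 33.17 = 1.7600 psu.

34.93 psu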